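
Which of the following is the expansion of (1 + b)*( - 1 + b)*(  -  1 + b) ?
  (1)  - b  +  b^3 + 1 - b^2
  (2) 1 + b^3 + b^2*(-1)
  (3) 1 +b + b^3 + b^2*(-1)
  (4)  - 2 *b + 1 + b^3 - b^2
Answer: 1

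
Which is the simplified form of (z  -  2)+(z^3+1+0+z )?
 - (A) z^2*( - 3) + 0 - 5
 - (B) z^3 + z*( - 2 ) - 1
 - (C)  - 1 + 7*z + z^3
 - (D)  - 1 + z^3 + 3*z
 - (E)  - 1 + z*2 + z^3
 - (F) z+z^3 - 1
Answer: E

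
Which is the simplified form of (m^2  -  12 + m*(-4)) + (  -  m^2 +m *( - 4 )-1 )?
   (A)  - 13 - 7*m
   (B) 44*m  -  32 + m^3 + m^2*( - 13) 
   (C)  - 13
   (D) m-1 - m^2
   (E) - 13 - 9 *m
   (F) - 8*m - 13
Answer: F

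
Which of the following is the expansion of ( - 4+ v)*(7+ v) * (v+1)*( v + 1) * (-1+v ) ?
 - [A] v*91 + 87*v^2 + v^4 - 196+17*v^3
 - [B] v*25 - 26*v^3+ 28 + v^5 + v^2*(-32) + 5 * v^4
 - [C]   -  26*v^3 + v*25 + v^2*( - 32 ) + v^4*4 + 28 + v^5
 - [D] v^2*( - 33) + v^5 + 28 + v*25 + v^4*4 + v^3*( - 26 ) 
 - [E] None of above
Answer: C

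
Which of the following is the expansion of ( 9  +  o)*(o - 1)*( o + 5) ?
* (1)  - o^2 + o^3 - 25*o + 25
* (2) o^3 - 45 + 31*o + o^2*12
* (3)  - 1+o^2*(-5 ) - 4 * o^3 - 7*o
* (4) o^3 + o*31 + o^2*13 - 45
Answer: 4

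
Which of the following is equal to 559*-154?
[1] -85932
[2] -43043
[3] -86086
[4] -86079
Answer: 3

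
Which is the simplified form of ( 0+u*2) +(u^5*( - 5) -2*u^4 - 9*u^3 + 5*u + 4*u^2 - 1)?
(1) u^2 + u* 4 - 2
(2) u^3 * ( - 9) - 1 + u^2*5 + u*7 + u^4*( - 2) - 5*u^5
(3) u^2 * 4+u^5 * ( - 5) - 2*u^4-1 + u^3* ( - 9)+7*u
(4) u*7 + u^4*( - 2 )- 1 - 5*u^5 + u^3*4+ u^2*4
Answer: 3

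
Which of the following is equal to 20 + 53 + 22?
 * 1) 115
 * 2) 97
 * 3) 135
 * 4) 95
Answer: 4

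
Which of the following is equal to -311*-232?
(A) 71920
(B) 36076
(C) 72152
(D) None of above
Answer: C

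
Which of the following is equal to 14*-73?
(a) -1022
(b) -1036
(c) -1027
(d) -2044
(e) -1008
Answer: a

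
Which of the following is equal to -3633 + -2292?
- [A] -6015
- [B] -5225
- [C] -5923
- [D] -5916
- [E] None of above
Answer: E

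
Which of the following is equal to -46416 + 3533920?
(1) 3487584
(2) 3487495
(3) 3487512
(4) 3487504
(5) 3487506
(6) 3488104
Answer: 4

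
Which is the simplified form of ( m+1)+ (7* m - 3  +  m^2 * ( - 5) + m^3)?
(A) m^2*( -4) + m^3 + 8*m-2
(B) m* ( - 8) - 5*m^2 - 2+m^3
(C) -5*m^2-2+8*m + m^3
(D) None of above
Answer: C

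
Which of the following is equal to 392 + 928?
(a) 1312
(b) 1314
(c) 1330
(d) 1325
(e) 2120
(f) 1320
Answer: f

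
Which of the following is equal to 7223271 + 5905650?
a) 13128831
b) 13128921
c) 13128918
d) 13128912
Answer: b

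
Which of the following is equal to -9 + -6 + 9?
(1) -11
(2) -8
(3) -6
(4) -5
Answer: 3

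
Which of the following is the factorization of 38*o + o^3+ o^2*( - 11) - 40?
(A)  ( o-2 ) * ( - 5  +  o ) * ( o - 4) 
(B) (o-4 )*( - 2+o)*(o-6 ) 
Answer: A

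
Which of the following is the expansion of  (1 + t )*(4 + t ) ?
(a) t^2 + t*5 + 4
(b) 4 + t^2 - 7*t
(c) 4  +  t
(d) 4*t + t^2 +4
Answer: a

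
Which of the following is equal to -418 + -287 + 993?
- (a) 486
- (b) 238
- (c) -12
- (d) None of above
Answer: d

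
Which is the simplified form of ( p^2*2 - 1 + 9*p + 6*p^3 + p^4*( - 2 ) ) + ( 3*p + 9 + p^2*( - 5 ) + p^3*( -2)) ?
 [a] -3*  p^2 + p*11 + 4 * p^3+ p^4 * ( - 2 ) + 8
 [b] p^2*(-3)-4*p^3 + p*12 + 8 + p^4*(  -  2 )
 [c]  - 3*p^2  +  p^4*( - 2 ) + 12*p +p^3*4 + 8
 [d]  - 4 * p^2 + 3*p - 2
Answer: c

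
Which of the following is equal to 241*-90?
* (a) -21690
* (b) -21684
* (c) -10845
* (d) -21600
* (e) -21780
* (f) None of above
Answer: a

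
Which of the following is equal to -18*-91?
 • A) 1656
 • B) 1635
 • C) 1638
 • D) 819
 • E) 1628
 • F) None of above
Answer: C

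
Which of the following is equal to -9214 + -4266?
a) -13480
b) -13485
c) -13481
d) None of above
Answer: a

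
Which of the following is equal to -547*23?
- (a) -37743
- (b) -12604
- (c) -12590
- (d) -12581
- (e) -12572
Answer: d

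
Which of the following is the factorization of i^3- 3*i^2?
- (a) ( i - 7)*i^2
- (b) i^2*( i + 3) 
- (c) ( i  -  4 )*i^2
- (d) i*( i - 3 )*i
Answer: d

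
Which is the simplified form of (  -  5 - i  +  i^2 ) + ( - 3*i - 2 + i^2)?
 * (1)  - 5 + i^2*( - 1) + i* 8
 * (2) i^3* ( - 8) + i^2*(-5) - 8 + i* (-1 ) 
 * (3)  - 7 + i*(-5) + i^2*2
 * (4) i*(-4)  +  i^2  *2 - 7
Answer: 4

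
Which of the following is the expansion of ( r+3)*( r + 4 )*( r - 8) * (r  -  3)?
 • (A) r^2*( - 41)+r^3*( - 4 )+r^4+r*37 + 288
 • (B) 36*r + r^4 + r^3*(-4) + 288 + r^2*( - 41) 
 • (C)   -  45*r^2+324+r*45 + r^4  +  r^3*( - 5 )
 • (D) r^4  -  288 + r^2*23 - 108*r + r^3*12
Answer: B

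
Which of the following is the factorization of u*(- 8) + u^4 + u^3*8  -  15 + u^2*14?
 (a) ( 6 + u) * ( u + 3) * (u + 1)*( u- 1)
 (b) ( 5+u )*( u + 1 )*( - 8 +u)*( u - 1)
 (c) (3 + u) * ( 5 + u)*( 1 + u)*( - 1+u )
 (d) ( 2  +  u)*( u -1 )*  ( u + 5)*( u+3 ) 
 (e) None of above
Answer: c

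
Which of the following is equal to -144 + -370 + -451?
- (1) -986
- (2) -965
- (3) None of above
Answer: 2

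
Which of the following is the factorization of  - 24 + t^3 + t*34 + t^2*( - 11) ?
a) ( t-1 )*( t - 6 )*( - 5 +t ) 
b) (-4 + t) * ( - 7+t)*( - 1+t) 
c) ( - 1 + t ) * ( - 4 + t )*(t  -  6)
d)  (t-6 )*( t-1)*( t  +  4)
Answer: c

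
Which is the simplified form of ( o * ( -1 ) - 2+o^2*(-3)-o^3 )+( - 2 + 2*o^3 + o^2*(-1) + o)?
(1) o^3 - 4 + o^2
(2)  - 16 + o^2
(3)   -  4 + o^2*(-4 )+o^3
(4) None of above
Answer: 3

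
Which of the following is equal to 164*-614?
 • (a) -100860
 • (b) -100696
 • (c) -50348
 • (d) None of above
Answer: b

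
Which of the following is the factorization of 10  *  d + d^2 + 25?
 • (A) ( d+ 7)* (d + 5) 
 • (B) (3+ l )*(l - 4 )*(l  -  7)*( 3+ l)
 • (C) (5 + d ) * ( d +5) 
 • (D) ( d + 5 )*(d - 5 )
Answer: C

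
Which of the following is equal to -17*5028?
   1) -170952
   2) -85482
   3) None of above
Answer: 3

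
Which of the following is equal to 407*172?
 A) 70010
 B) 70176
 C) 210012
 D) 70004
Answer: D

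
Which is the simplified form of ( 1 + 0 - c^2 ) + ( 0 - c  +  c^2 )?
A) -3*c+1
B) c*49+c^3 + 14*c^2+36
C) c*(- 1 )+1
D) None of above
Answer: C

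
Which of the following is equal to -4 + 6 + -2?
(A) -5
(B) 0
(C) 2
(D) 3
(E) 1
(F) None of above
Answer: B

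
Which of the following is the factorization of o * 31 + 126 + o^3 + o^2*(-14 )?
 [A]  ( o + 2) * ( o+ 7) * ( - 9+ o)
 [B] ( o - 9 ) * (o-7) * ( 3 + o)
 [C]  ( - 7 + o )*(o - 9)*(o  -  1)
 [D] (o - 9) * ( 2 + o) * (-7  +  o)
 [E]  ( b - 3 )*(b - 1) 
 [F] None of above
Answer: D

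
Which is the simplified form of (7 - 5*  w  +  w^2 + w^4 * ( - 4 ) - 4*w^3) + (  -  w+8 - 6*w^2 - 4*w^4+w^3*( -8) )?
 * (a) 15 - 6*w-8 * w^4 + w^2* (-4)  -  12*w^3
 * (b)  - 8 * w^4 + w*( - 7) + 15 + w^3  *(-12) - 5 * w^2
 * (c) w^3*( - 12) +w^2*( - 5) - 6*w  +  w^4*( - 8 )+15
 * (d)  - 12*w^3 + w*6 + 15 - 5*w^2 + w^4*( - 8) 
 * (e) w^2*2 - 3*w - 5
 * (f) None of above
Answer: c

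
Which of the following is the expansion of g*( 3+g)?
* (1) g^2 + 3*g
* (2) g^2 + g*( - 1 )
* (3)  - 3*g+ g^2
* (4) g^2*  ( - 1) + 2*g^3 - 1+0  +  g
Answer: 1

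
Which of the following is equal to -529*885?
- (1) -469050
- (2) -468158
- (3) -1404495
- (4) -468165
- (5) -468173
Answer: 4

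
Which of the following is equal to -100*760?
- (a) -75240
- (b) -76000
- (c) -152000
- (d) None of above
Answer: b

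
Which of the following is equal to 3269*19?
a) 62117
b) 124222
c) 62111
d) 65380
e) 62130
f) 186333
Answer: c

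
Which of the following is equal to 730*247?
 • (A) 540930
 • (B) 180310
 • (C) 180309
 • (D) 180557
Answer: B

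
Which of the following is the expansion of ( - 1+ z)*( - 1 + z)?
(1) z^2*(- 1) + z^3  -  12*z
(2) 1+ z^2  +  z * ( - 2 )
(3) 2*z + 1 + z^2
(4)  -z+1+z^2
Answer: 2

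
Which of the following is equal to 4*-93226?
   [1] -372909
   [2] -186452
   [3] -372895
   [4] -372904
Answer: 4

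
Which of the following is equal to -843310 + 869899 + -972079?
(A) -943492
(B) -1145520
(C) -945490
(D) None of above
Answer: C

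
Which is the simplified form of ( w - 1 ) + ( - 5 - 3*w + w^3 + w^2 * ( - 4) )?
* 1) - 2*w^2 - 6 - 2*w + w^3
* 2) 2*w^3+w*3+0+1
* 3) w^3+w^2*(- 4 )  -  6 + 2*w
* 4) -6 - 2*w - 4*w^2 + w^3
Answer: 4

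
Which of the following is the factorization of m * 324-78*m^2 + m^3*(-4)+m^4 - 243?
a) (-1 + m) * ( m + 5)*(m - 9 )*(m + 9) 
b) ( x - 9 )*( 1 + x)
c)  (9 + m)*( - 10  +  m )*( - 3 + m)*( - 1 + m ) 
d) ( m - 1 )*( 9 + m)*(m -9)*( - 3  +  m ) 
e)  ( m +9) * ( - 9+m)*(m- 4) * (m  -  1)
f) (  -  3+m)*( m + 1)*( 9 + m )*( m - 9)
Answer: d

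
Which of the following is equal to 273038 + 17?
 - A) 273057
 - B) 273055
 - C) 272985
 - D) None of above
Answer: B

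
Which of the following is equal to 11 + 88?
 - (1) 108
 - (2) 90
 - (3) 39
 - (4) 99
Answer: 4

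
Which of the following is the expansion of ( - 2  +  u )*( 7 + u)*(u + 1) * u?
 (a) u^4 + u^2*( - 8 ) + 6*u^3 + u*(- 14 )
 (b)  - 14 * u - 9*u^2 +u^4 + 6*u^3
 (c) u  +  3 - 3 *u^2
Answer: b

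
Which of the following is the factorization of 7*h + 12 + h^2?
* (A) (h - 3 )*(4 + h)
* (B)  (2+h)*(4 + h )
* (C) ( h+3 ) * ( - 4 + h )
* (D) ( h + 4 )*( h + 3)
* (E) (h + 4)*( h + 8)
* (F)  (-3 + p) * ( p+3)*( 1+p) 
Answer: D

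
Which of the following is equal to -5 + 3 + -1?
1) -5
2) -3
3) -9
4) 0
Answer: 2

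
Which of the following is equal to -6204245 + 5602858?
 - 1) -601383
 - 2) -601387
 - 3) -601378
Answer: 2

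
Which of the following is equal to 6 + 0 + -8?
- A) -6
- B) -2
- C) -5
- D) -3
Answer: B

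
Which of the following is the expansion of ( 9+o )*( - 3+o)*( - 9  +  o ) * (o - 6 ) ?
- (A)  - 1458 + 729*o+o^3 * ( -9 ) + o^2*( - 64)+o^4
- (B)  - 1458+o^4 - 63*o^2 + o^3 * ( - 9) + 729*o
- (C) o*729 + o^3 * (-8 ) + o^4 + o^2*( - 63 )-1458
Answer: B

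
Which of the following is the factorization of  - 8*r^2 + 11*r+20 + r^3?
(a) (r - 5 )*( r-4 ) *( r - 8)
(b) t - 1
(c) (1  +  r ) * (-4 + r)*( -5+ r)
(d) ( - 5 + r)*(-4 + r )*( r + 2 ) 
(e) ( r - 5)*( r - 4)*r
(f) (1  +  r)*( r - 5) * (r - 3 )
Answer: c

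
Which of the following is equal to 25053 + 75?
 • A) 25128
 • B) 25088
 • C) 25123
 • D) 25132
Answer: A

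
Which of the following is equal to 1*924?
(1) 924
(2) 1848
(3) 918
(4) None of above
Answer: 1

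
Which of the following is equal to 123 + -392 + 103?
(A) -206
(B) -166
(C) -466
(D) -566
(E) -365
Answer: B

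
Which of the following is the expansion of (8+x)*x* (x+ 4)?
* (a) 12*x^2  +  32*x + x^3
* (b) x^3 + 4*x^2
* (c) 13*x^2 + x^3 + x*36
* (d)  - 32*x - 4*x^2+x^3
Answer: a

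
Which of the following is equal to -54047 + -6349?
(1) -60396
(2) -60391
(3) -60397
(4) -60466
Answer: 1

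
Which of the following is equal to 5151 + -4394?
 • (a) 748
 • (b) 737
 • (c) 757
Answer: c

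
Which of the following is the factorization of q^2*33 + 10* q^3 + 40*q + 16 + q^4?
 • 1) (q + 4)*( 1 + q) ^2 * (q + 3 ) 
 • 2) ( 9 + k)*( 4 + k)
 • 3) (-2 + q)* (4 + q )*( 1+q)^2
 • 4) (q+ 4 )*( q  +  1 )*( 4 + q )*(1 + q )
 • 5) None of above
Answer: 4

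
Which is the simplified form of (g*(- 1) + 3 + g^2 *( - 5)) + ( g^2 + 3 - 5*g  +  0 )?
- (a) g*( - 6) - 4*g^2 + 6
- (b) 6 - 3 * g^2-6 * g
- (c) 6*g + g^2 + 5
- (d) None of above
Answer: a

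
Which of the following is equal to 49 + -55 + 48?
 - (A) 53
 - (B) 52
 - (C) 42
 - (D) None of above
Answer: C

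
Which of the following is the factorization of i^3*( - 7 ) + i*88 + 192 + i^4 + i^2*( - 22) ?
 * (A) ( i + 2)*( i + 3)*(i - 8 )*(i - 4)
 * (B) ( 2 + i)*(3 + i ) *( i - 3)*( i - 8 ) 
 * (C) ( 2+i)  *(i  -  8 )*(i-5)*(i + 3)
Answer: A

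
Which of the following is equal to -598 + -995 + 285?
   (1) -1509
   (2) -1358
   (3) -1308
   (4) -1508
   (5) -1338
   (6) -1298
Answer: 3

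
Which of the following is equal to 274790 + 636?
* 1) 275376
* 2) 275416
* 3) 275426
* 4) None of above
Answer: 3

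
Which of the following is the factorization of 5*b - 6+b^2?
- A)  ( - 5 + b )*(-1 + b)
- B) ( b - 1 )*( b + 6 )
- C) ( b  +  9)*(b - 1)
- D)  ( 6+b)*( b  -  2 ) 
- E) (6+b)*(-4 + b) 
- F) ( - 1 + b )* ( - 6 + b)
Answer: B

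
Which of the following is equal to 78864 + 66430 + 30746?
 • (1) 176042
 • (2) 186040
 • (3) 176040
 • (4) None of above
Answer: 3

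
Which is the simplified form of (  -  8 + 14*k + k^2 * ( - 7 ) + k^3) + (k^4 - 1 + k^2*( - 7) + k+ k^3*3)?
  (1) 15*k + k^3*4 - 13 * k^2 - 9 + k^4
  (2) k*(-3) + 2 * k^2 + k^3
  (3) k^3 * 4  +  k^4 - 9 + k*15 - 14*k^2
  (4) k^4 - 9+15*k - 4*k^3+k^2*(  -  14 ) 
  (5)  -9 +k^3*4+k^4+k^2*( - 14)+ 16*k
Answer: 3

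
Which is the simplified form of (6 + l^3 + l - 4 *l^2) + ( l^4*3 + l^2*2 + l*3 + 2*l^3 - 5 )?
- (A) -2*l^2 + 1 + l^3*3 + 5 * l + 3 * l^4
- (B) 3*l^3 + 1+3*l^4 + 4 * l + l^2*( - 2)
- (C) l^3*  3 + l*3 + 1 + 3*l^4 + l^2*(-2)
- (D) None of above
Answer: B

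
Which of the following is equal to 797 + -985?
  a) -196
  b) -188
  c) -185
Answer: b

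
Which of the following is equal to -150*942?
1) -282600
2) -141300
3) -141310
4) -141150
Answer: 2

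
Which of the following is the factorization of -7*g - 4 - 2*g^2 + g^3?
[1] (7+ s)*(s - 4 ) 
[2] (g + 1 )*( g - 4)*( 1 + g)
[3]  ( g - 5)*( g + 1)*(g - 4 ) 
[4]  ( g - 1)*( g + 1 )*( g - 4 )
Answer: 2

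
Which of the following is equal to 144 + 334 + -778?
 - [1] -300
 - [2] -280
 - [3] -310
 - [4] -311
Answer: 1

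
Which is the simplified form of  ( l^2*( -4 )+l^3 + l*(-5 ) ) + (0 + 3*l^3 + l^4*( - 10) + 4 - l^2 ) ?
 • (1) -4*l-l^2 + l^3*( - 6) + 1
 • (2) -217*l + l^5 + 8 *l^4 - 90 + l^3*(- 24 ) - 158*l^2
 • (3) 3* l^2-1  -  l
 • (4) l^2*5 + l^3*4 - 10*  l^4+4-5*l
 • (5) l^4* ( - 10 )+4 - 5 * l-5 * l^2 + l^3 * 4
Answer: 5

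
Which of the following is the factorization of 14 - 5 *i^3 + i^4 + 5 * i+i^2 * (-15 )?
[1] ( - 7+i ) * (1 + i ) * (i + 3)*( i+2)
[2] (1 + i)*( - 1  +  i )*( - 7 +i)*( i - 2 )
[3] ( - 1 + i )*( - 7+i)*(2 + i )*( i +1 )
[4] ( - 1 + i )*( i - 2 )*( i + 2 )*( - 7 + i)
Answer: 3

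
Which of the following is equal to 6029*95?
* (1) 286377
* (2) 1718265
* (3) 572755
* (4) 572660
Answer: 3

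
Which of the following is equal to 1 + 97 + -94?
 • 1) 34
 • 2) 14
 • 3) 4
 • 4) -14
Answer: 3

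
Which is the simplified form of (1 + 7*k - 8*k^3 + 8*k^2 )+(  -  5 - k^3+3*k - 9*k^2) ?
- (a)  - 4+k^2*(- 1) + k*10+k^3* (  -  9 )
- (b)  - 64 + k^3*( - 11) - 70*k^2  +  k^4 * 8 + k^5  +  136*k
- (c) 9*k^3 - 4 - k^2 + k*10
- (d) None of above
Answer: a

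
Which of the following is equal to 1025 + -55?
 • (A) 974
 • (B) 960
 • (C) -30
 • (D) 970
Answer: D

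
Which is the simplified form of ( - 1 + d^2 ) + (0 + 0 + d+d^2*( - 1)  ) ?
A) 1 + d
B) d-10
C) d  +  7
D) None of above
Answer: D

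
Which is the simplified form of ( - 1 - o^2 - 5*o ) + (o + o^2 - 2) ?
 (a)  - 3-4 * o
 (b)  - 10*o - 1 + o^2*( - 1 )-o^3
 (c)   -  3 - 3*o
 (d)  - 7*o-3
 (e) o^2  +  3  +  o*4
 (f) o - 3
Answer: a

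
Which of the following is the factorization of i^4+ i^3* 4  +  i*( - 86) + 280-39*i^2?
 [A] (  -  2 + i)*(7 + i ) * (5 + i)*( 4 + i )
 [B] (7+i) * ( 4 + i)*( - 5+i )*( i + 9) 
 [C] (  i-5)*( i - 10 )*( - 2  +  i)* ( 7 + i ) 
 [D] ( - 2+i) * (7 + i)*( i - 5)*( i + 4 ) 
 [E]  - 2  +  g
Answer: D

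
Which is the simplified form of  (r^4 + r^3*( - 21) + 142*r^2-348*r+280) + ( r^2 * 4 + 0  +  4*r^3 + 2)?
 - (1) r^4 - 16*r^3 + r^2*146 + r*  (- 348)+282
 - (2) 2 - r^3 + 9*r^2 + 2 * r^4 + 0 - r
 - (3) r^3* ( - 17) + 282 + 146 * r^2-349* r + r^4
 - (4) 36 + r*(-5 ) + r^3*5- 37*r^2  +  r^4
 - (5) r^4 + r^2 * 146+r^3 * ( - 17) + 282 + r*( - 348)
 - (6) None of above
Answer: 5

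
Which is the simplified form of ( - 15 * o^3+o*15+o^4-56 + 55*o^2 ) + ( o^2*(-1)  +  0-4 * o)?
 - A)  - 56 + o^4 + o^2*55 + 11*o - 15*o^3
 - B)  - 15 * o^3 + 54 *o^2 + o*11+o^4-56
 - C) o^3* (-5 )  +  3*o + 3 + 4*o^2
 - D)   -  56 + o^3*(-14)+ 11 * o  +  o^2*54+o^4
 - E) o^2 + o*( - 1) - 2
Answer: B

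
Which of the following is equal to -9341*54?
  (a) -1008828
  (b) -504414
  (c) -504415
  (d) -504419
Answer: b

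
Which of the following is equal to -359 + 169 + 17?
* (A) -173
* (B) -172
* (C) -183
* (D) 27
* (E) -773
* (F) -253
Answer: A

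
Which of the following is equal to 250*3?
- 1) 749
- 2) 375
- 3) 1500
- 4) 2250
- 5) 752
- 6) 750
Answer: 6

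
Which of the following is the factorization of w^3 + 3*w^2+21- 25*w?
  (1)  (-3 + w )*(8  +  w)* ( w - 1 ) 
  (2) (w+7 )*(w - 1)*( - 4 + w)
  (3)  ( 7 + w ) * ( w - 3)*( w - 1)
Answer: 3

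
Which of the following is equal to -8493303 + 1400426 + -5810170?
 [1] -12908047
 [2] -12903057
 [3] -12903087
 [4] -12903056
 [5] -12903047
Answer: 5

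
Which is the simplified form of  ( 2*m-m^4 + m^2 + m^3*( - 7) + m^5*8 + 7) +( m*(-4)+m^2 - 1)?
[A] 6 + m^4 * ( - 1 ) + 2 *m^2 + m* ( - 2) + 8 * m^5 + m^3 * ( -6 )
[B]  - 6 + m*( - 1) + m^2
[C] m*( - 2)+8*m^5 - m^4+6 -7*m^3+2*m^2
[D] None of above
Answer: C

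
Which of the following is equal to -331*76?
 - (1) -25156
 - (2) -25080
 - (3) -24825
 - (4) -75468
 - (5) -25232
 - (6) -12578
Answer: 1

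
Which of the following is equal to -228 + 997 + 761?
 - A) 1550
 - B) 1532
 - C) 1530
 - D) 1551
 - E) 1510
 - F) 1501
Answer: C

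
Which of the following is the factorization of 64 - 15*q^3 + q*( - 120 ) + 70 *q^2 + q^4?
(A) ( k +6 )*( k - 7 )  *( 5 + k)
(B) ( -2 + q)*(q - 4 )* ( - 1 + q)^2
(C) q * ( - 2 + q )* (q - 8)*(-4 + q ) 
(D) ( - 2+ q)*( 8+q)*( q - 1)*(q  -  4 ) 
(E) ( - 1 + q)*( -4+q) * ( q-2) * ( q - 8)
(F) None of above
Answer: E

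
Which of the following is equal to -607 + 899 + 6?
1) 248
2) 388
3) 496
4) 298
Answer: 4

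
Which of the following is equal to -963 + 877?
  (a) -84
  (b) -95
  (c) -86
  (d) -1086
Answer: c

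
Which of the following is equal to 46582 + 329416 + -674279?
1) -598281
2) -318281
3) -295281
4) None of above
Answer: 4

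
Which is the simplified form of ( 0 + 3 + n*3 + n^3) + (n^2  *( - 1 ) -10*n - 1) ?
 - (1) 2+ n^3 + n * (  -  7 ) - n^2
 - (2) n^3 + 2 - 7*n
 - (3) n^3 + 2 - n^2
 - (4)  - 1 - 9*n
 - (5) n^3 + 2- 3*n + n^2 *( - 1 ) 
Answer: 1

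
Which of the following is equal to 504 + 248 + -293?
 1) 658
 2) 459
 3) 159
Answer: 2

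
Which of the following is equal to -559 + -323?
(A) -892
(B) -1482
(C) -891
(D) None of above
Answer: D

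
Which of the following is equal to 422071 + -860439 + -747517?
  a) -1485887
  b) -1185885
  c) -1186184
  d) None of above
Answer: b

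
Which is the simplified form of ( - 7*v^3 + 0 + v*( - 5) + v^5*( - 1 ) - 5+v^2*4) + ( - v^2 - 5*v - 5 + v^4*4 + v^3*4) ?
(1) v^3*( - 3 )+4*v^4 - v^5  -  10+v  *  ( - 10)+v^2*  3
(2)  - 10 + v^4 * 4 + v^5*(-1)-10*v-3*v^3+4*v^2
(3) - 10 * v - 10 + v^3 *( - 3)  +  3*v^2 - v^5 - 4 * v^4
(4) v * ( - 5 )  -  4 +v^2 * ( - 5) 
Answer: 1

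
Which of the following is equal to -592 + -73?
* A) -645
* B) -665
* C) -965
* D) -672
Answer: B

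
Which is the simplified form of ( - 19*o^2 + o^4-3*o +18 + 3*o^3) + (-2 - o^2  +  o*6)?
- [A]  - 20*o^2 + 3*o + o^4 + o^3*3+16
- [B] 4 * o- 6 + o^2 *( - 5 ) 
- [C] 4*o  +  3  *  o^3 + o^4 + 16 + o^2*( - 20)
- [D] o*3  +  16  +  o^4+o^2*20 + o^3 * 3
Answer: A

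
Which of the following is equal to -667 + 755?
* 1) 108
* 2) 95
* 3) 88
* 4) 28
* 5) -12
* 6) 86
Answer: 3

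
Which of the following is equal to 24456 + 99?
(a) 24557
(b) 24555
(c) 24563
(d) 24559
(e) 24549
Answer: b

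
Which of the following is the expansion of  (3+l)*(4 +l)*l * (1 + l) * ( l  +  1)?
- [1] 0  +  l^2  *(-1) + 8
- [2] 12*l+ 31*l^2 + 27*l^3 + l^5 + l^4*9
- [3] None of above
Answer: 2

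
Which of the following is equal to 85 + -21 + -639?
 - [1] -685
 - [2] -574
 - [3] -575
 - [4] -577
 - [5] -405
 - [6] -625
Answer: 3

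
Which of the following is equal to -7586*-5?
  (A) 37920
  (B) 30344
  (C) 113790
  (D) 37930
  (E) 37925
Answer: D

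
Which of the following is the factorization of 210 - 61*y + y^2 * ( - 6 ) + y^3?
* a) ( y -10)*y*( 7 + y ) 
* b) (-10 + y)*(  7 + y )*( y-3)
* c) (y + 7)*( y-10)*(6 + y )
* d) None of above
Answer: b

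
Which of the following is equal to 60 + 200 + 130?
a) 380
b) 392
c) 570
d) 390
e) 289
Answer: d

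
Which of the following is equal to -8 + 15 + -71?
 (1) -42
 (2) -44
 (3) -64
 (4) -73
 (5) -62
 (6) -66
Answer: 3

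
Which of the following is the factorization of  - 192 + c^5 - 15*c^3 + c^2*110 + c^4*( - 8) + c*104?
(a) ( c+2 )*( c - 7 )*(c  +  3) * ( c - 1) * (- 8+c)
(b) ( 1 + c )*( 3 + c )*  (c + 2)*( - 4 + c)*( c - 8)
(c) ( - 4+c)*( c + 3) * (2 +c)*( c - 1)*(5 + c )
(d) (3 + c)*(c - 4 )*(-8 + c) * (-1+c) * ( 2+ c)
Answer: d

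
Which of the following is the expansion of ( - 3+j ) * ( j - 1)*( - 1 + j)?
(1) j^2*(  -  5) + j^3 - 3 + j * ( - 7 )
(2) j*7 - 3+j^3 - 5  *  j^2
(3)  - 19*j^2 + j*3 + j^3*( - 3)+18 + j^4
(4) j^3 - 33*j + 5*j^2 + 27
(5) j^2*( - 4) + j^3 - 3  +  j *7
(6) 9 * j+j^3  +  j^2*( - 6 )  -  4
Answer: 2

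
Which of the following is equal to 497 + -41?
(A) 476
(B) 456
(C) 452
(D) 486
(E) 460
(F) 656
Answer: B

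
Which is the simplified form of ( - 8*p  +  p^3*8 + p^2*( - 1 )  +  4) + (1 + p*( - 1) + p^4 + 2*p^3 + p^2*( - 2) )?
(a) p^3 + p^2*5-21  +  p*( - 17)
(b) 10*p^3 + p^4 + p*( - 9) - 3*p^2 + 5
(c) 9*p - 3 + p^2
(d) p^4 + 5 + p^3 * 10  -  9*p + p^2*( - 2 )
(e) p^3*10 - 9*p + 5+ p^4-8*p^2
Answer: b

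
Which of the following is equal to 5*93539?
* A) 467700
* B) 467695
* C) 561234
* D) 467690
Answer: B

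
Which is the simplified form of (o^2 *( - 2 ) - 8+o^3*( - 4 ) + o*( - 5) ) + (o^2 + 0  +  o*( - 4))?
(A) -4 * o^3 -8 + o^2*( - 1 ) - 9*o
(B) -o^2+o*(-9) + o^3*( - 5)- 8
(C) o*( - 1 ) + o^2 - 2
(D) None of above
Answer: A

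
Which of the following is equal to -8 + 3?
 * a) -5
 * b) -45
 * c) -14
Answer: a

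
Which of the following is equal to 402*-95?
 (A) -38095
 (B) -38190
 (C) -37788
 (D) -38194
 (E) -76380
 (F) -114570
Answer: B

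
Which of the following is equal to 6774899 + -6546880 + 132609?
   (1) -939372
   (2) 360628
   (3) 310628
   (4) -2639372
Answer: 2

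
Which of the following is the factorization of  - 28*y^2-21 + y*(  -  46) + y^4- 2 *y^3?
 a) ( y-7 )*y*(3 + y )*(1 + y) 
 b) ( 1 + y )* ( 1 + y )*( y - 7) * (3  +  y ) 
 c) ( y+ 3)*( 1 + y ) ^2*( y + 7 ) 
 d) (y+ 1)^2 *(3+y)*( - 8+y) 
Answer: b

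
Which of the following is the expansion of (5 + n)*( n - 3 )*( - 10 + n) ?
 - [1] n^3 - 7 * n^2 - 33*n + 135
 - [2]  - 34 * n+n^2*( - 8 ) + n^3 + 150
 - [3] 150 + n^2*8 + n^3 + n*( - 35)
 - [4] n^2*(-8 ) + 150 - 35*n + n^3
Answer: 4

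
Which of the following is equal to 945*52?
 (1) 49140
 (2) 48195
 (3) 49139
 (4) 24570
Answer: 1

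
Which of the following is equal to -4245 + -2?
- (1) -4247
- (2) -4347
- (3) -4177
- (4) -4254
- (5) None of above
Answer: 1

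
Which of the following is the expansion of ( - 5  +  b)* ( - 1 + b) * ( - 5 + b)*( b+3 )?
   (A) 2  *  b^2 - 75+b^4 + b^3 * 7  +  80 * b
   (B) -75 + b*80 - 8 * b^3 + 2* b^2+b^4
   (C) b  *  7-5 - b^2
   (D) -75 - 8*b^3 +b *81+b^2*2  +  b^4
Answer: B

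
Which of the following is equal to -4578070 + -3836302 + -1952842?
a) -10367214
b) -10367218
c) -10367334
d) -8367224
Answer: a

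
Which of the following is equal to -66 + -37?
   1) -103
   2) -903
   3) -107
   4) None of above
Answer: 1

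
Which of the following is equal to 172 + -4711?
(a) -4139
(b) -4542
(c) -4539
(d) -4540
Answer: c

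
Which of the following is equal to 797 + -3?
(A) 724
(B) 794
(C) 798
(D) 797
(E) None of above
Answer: B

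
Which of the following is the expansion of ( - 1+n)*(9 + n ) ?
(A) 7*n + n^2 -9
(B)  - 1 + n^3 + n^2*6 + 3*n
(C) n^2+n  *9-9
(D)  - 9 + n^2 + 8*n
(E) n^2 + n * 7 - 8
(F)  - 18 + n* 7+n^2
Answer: D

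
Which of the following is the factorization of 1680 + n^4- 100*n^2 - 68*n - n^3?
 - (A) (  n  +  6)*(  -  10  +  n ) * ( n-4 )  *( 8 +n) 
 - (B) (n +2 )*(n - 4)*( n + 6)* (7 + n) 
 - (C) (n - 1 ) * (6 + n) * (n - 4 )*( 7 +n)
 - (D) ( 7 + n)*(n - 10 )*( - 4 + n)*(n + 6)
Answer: D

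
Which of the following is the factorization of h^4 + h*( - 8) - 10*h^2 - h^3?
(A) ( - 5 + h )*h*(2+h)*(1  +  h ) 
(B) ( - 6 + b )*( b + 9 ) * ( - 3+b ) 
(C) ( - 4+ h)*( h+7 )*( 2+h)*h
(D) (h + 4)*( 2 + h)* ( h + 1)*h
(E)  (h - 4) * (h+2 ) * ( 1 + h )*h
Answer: E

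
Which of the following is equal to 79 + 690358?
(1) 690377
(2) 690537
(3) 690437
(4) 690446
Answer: 3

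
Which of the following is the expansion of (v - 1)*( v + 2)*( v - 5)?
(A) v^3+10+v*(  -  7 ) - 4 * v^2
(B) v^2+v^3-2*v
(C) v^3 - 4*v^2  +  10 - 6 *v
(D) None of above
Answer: A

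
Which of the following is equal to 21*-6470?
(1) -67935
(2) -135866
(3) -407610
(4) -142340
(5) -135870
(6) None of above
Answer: 5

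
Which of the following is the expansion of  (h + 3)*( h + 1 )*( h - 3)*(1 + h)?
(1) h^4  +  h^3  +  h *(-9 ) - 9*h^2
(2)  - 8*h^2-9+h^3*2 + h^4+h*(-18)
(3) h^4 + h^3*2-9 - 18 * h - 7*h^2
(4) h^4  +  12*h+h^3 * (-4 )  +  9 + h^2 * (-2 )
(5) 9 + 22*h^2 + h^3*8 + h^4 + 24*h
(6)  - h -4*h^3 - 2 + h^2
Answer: 2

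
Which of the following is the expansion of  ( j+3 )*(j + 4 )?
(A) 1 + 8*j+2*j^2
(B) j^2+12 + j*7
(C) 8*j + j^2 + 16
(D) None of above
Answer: B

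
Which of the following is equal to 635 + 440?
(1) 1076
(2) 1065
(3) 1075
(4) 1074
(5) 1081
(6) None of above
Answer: 3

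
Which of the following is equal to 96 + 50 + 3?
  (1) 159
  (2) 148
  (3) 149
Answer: 3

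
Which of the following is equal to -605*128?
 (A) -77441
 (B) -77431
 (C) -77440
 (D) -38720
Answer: C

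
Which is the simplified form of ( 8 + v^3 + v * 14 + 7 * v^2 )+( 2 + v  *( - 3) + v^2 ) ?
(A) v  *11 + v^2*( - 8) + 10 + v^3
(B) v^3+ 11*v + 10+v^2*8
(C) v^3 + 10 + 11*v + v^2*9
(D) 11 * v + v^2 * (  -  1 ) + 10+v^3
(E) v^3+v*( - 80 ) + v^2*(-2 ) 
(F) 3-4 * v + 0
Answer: B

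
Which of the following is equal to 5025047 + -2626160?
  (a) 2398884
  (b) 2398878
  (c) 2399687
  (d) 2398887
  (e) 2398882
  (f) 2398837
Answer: d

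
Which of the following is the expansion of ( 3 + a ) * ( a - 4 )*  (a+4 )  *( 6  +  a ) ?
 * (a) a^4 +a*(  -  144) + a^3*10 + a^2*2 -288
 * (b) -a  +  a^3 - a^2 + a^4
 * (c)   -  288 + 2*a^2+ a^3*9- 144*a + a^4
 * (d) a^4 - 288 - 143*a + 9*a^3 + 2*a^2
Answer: c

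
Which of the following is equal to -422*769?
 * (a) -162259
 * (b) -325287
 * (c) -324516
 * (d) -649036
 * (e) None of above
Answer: e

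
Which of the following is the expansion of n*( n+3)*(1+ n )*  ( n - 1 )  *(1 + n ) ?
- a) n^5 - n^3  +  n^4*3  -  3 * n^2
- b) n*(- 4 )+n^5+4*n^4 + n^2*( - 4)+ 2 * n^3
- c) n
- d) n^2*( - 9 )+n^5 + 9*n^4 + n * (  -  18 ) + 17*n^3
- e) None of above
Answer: e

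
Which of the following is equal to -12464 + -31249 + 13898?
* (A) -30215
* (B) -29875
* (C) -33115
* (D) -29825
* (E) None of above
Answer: E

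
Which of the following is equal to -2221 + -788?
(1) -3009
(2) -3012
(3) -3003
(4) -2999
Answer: 1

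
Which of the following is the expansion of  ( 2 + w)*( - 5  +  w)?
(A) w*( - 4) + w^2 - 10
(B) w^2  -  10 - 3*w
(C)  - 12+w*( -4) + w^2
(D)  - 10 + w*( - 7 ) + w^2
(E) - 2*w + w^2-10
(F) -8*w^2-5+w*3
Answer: B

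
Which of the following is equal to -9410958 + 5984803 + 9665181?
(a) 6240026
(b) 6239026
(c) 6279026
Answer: b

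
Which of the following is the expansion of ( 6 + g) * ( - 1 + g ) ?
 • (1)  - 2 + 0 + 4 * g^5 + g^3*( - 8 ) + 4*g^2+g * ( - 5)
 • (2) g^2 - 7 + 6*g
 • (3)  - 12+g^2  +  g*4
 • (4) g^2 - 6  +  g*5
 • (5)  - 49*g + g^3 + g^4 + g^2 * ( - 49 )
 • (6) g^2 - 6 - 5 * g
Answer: 4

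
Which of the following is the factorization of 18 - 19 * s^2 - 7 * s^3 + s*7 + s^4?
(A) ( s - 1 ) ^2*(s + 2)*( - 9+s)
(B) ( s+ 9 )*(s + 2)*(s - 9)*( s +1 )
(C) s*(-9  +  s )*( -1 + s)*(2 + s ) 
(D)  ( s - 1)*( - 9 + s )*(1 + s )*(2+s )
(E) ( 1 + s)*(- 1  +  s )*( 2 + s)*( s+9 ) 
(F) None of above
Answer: D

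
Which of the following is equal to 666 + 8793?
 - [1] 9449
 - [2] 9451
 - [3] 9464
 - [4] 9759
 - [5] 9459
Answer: 5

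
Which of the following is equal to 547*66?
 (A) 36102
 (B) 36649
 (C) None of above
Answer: A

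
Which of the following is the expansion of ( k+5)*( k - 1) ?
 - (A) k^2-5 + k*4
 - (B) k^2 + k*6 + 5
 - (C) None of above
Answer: A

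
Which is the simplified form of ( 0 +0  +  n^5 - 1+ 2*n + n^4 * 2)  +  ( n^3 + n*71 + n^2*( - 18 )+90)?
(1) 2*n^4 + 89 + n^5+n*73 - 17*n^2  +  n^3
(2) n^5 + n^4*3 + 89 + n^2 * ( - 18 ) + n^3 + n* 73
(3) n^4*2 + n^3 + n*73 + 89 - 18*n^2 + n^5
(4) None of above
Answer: 3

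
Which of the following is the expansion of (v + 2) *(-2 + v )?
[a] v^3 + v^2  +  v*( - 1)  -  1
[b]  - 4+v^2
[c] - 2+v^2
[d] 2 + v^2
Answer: b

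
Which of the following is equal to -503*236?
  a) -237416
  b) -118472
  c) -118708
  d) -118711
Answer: c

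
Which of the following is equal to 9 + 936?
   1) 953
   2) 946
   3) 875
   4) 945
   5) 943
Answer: 4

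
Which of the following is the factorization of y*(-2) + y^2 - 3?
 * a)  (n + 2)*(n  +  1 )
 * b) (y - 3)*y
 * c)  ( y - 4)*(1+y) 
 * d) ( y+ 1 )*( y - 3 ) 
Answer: d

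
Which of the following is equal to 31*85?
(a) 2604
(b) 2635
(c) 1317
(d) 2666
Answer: b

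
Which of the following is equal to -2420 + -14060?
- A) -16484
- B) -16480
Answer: B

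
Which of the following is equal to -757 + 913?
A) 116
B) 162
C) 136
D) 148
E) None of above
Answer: E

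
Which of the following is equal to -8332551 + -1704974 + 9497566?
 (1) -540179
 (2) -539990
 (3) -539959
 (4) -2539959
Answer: 3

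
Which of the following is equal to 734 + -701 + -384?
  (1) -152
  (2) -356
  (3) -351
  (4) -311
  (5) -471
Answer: 3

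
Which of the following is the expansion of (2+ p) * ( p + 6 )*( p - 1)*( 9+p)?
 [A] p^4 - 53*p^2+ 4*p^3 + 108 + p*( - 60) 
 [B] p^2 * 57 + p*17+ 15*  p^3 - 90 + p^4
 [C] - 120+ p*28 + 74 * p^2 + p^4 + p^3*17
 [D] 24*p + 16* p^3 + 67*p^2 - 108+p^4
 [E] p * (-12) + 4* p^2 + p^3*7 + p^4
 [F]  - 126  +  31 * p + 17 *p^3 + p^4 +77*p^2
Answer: D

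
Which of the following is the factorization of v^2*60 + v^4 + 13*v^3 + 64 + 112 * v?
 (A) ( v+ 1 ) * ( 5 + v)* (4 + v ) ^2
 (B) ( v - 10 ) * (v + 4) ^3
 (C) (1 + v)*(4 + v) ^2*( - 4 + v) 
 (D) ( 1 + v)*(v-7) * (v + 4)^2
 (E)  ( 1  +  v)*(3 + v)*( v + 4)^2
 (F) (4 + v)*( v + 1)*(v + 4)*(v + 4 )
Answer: F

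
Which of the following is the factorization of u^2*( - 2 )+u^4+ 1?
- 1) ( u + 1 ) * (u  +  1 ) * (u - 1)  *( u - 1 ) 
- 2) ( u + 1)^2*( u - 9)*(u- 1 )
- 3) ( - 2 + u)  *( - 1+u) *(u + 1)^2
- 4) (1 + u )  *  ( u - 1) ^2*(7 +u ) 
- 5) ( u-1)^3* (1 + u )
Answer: 1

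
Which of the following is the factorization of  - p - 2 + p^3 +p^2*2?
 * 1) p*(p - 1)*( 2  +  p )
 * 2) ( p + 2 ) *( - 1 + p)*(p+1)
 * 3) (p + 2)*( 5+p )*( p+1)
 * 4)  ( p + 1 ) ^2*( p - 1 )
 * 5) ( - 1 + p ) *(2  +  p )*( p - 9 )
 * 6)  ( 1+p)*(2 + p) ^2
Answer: 2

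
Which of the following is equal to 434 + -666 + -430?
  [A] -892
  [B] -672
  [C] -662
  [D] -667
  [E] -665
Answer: C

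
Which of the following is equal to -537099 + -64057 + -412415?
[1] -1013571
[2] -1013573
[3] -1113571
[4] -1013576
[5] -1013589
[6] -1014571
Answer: 1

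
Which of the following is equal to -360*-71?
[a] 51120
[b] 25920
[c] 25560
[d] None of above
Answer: c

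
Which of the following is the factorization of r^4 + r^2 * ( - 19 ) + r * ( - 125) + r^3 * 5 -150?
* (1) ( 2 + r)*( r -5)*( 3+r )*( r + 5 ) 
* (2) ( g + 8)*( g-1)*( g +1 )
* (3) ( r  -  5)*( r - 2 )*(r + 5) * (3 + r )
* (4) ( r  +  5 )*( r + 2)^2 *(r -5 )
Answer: 1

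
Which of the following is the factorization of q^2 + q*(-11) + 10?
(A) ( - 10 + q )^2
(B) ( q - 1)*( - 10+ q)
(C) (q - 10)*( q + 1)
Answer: B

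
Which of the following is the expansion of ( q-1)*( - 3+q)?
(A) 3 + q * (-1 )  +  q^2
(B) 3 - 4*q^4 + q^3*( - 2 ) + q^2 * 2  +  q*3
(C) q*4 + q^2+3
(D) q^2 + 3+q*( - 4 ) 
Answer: D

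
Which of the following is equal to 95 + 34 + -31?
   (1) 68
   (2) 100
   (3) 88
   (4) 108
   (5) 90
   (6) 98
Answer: 6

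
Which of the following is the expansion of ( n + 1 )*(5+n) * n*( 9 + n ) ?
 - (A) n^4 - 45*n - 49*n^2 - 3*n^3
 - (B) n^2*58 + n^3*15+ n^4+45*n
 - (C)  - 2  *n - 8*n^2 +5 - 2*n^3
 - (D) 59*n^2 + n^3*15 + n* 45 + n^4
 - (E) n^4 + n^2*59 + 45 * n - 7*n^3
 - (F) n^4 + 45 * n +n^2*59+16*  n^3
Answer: D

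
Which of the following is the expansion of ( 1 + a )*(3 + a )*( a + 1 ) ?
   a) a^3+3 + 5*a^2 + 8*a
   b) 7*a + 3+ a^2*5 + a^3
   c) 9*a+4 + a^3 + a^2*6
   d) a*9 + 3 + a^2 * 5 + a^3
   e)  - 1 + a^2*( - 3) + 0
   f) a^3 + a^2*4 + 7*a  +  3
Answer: b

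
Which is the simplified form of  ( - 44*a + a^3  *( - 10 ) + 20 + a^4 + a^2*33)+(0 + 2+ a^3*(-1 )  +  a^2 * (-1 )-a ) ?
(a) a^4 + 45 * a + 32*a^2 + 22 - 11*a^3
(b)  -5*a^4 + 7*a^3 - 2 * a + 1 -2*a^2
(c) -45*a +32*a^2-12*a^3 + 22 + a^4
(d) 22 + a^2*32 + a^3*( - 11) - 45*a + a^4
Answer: d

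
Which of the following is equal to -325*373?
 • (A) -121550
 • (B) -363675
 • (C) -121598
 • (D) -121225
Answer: D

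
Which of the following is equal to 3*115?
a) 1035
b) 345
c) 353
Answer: b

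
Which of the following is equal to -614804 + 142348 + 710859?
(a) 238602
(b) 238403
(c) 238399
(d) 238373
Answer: b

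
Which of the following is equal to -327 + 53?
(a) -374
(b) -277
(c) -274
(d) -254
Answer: c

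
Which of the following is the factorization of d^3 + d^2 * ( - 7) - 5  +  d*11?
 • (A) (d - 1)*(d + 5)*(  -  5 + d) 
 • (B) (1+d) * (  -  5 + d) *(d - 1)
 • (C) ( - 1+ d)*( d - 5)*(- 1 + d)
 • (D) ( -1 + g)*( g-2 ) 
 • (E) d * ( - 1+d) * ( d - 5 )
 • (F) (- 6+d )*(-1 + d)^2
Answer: C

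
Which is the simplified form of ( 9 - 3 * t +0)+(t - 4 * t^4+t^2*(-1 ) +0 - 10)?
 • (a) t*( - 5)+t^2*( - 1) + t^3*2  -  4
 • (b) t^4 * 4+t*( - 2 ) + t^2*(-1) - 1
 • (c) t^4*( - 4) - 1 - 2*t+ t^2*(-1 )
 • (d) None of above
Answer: c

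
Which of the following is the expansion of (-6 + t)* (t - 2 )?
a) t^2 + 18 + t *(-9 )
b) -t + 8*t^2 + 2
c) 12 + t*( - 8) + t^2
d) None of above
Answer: c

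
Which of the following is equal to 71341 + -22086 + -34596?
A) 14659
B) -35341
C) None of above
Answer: A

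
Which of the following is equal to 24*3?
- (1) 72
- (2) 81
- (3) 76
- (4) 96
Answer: 1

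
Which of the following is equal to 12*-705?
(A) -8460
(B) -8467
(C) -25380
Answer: A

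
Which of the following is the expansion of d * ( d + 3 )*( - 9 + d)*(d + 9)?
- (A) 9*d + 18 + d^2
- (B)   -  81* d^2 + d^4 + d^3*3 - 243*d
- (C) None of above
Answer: B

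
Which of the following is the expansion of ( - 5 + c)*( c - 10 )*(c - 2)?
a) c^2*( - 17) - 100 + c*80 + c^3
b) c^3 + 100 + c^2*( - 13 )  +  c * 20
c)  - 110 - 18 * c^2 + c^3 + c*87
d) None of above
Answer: a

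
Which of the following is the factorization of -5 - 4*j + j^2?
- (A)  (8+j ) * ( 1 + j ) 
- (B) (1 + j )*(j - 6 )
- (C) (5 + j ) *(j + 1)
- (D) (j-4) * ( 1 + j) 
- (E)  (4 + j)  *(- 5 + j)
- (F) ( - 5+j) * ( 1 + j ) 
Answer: F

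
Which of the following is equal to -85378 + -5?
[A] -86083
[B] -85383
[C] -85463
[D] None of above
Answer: B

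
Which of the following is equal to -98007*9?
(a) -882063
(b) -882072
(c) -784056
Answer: a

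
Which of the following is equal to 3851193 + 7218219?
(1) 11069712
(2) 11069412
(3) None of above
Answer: 2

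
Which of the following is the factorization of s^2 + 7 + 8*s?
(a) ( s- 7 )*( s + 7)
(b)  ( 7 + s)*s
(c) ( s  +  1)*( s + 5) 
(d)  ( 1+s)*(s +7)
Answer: d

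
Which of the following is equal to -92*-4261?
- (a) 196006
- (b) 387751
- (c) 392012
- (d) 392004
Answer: c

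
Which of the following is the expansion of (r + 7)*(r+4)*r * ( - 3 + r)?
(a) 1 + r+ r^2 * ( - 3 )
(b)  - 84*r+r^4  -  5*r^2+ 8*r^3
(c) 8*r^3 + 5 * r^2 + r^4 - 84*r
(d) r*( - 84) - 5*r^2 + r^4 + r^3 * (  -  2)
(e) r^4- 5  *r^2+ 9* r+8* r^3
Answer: b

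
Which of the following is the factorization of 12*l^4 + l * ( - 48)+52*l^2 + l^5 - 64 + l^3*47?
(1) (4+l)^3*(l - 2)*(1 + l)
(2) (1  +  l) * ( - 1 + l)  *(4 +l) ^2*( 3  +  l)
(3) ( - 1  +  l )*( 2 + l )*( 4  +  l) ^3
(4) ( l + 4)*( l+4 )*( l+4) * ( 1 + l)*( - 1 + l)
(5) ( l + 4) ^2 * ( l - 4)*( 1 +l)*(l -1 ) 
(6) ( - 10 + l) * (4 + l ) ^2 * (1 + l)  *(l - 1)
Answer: 4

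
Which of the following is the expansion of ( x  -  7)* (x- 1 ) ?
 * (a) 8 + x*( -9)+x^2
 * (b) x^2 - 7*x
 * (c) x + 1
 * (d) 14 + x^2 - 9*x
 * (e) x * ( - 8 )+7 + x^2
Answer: e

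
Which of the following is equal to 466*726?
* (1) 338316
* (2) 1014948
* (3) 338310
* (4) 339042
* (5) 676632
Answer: 1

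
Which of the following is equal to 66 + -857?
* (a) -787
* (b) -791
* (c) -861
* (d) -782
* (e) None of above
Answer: b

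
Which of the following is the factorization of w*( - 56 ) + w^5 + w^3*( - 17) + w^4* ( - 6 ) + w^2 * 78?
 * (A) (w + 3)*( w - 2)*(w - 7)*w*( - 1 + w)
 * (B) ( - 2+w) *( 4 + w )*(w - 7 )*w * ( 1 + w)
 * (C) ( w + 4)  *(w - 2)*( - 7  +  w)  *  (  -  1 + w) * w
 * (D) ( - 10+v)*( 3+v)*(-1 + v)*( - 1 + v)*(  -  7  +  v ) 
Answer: C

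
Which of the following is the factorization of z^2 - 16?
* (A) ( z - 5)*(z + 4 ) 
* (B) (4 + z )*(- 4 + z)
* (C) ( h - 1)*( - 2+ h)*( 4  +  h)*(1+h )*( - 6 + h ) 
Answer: B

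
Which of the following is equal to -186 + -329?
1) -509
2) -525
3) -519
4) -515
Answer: 4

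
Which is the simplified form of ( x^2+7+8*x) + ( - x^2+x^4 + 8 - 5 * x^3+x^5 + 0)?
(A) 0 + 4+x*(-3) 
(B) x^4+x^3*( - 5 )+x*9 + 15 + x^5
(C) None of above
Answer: C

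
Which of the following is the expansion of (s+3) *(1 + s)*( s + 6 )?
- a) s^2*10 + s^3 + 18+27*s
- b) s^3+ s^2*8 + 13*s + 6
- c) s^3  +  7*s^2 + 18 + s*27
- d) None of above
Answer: a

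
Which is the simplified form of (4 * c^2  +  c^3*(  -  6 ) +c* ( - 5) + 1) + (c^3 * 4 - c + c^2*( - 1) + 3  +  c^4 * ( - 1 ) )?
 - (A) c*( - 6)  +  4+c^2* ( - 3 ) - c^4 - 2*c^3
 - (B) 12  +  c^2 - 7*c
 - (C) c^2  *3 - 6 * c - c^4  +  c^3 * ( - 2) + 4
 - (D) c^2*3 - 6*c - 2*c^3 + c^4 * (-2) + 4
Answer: C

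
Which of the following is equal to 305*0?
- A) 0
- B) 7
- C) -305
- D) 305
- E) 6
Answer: A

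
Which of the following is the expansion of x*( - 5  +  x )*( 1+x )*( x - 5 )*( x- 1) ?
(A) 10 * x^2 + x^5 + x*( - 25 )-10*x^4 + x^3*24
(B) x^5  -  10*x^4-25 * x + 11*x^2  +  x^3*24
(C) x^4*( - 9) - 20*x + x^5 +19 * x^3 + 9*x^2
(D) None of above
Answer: A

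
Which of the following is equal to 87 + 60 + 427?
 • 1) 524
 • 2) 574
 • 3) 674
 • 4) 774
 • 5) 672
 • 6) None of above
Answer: 2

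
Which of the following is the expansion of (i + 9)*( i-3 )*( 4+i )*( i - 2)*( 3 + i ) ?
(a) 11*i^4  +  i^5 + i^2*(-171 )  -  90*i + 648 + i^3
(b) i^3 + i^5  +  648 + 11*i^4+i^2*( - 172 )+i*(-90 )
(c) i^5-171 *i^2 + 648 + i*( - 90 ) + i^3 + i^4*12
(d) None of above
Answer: a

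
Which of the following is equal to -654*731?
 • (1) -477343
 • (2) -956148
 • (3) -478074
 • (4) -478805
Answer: 3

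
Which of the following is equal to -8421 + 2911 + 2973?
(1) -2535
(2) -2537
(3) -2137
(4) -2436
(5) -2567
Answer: 2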